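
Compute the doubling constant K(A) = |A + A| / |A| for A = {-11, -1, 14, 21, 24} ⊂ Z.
K = |A + A| / |A| = 14/5

Enumerate A + A = {a + b : a, b ∈ A}. With |A| = 5, there are |A|^2 = 25 ordered sum pairs; collecting distinct values, A + A = {-22, -12, -2, 3, 10, 13, 20, 23, 28, 35, 38, 42, 45, 48}, so |A + A| = 14. Thus K = 14/5. For comparison, the minimum possible |A + A| over all 5-element sets is 2·5 − 1 = 9 (so min K = 9/5), attained only by arithmetic progressions.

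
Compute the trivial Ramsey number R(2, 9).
R(2, 9) = 9

R(2, k) = k for all k ≥ 2: in a 2-colouring of K_k, either some edge is red (a red K_2) or all edges are blue (a blue K_k). And K_{8} coloured all-blue has no blue K_9, so R(2, 9) > 8. Hence R(2, 9) = 9.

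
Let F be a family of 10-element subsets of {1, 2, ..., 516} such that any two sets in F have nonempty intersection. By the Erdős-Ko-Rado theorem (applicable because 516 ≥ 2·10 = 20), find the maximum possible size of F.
max |F| = C(515, 9) = 6545987496616226880

The Erdős-Ko-Rado theorem states: for n ≥ 2k, an intersecting family of k-subsets of an n-element set has size at most C(n − 1, k − 1), with equality for 'star' families {A ⊆ [n] : |A| = k, i ∈ A} (fix an element i). For n = 516, k = 10: C(515, 9) = 6545987496616226880.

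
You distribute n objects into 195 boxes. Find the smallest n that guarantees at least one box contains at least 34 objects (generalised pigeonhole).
n = (34 − 1)·195 + 1 = 6436

By the generalised pigeonhole principle, to guarantee some box contains ≥ r objects we need more than (r − 1) · k objects total. Threshold: n = (r − 1) · k + 1. With r = 34 and k = 195: n = 33 · 195 + 1 = 6435 + 1 = 6436. For n = 6435 = 33 · 195, we can put exactly 33 objects in every box, avoiding 34 in any single one — so 6436 is tight.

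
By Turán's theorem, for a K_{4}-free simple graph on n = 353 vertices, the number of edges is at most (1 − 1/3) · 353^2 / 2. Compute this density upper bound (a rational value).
Turán density bound = (2/3) · 353^2/2 = 124609/3 ≈ 41536.3333

Turán's theorem: ex(n, K_{r+1}) is achieved by the complete r-partite Turán graph T(n, r) with parts as balanced as possible, and is at most (1 − 1/r) · n^2/2. For r = 3, n = 353: the density bound is (2/3) · 124609/2 = 124609/3 ≈ 41536.3333. The integer-valued extremum is e(T(353, 3)) = 41536, which is strictly less than the density bound 124609/3 since 3 ∤ 353 (the parts of T(353, 3) cannot all be equal).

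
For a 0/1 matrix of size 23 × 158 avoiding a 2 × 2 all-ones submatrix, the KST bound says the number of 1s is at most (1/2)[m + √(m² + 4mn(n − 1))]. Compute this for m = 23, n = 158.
z(23, 158; 2, 2) ≤ (1/2)[23 + √(23² + 4·23·158·157)] = (1/2)[23 + √2282681] = 766.9272

Kővári–Sós–Turán: let r_1, ..., r_23 be the row sums and z = Σ r_i the total number of 1s. Each pair of columns can share at most one row with both entries 1 (else a 2×2 all-ones block appears), so Σ_i C(r_i, 2) ≤ C(158, 2) = 12403. By convexity Σ_i C(r_i, 2) ≥ 23·C(z/23, 2) = z(z − 23)/(2·23), giving z² − 23z − 23·158·157 ≤ 0 and hence z ≤ (1/2)[23 + √(529 + 4·570538)] = (1/2)[23 + √2282681] ≈ (1/2)(23 + 1510.8544) = 766.9272.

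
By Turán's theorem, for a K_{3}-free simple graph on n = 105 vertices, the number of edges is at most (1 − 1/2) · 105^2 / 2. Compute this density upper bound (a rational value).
Turán density bound = (1/2) · 105^2/2 = 11025/4 ≈ 2756.25

Turán's theorem: ex(n, K_{r+1}) is achieved by the complete r-partite Turán graph T(n, r) with parts as balanced as possible, and is at most (1 − 1/r) · n^2/2. For r = 2, n = 105: the density bound is (1/2) · 11025/2 = 11025/4 ≈ 2756.25. The integer-valued extremum is e(T(105, 2)) = 2756, which is strictly less than the density bound 11025/4 since 2 ∤ 105 (the parts of T(105, 2) cannot all be equal).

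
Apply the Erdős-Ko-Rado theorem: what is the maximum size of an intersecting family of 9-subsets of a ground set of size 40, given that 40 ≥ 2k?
max |F| = C(39, 8) = 61523748

The Erdős-Ko-Rado theorem states: for n ≥ 2k, an intersecting family of k-subsets of an n-element set has size at most C(n − 1, k − 1), with equality for 'star' families {A ⊆ [n] : |A| = k, i ∈ A} (fix an element i). For n = 40, k = 9: C(39, 8) = 61523748.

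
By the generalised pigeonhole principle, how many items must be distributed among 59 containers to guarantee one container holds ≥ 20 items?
n = (20 − 1)·59 + 1 = 1122

By the generalised pigeonhole principle, to guarantee some box contains ≥ r objects we need more than (r − 1) · k objects total. Threshold: n = (r − 1) · k + 1. With r = 20 and k = 59: n = 19 · 59 + 1 = 1121 + 1 = 1122. For n = 1121 = 19 · 59, we can put exactly 19 objects in every box, avoiding 20 in any single one — so 1122 is tight.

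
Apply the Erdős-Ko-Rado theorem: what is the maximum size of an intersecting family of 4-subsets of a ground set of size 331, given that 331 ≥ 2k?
max |F| = C(330, 3) = 5935160

Erdős-Ko-Rado (1961): when n ≥ 2k, max |F| = C(n−1, k−1). The bound is attained by the star {A : i ∈ A} for any fixed i ∈ [n]. Here C(331−1, 4−1) = C(330, 3) = 5935160.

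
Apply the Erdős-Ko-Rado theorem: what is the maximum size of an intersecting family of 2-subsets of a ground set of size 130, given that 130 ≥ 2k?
max |F| = C(129, 1) = 129

Erdős-Ko-Rado (1961): when n ≥ 2k, max |F| = C(n−1, k−1). The bound is attained by the star {A : i ∈ A} for any fixed i ∈ [n]. Here C(130−1, 2−1) = C(129, 1) = 129.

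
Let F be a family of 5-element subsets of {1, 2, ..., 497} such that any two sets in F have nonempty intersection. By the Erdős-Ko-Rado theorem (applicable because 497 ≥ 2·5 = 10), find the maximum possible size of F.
max |F| = C(496, 4) = 2491434660

The Erdős-Ko-Rado theorem states: for n ≥ 2k, an intersecting family of k-subsets of an n-element set has size at most C(n − 1, k − 1), with equality for 'star' families {A ⊆ [n] : |A| = k, i ∈ A} (fix an element i). For n = 497, k = 5: C(496, 4) = 2491434660.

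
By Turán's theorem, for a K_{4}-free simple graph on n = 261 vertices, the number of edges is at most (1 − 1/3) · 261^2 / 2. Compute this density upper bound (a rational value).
Turán density bound = (2/3) · 261^2/2 = 22707

Turán's theorem: ex(n, K_{r+1}) is achieved by the complete r-partite Turán graph T(n, r) with parts as balanced as possible, and is at most (1 − 1/r) · n^2/2. For r = 3, n = 261: the density bound is (2/3) · 68121/2 = 22707. Since 3 ∣ 261, the Turán graph T(261, 3) has parts of equal size 87, and its edge count e(T(261, 3)) = 22707 attains the density bound exactly.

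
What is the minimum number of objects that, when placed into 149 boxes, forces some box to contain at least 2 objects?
n = (2 − 1)·149 + 1 = 150

By the generalised pigeonhole principle, to guarantee some box contains ≥ r objects we need more than (r − 1) · k objects total. Threshold: n = (r − 1) · k + 1. With r = 2 and k = 149: n = 1 · 149 + 1 = 149 + 1 = 150. For n = 149 = 1 · 149, we can put exactly 1 objects in every box, avoiding 2 in any single one — so 150 is tight.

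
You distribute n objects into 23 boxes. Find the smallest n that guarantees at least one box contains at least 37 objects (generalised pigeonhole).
n = (37 − 1)·23 + 1 = 829

By the generalised pigeonhole principle, to guarantee some box contains ≥ r objects we need more than (r − 1) · k objects total. Threshold: n = (r − 1) · k + 1. With r = 37 and k = 23: n = 36 · 23 + 1 = 828 + 1 = 829. For n = 828 = 36 · 23, we can put exactly 36 objects in every box, avoiding 37 in any single one — so 829 is tight.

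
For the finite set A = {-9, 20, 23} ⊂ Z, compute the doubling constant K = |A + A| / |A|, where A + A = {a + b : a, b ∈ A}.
K = |A + A| / |A| = 6/3 = 2

Enumerate A + A = {a + b : a, b ∈ A}. With |A| = 3, there are |A|^2 = 9 ordered sum pairs; collecting distinct values, A + A = {-18, 11, 14, 40, 43, 46}, so |A + A| = 6. Thus K = 6/3 = 2. For comparison, the minimum possible |A + A| over all 3-element sets is 2·3 − 1 = 5 (so min K = 5/3), attained only by arithmetic progressions.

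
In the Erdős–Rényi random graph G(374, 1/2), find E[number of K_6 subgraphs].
E[# K_6] = C(374, 6) · (1/2)^C(6, 2) = 3650840648301 / 2^15 ≈ 111414814.706451

For each 6-subset S of vertices (there are C(374, 6) = 3650840648301 such S), let X_S = 1 if S induces a K_6 (all C(6, 2) = 15 edges present). Then P(X_S = 1) = (1/2)^15 = 1/32768. By linearity of expectation, E[# K_6] = C(374, 6) · (1/2)^15 = 3650840648301 / 32768 ≈ 111414814.706451.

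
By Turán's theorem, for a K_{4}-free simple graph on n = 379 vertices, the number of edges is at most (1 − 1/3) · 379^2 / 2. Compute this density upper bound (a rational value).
Turán density bound = (2/3) · 379^2/2 = 143641/3 ≈ 47880.3333

Turán's theorem: ex(n, K_{r+1}) is achieved by the complete r-partite Turán graph T(n, r) with parts as balanced as possible, and is at most (1 − 1/r) · n^2/2. For r = 3, n = 379: the density bound is (2/3) · 143641/2 = 143641/3 ≈ 47880.3333. The integer-valued extremum is e(T(379, 3)) = 47880, which is strictly less than the density bound 143641/3 since 3 ∤ 379 (the parts of T(379, 3) cannot all be equal).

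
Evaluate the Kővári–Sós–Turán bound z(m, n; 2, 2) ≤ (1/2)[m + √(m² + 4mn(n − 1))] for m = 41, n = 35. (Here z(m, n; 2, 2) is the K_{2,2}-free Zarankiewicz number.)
z(41, 35; 2, 2) ≤ (1/2)[41 + √(41² + 4·41·35·34)] = (1/2)[41 + √196841] = 242.3338

Kővári–Sós–Turán: let r_1, ..., r_41 be the row sums and z = Σ r_i the total number of 1s. Each pair of columns can share at most one row with both entries 1 (else a 2×2 all-ones block appears), so Σ_i C(r_i, 2) ≤ C(35, 2) = 595. By convexity Σ_i C(r_i, 2) ≥ 41·C(z/41, 2) = z(z − 41)/(2·41), giving z² − 41z − 41·35·34 ≤ 0 and hence z ≤ (1/2)[41 + √(1681 + 4·48790)] = (1/2)[41 + √196841] ≈ (1/2)(41 + 443.6677) = 242.3338.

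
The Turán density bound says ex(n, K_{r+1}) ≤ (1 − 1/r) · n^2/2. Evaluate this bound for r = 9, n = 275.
Turán density bound = (8/9) · 275^2/2 = 302500/9 ≈ 33611.1111

Turán's theorem: ex(n, K_{r+1}) is achieved by the complete r-partite Turán graph T(n, r) with parts as balanced as possible, and is at most (1 − 1/r) · n^2/2. For r = 9, n = 275: the density bound is (8/9) · 75625/2 = 302500/9 ≈ 33611.1111. The integer-valued extremum is e(T(275, 9)) = 33610, which is strictly less than the density bound 302500/9 since 9 ∤ 275 (the parts of T(275, 9) cannot all be equal).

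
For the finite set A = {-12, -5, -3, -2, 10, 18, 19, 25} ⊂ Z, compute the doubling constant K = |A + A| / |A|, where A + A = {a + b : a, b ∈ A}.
K = |A + A| / |A| = 32/8 = 4

Enumerate A + A = {a + b : a, b ∈ A}. With |A| = 8, there are |A|^2 = 64 ordered sum pairs; collecting distinct values, A + A = {-24, -17, -15, -14, -10, -8, -7, -6, -5, -4, -2, 5, 6, 7, 8, 13, 14, 15, 16, 17, 20, 22, 23, 28, 29, 35, 36, 37, 38, 43, 44, 50}, so |A + A| = 32. Thus K = 32/8 = 4. For comparison, the minimum possible |A + A| over all 8-element sets is 2·8 − 1 = 15 (so min K = 15/8), attained only by arithmetic progressions.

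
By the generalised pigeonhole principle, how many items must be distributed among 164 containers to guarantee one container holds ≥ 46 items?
n = (46 − 1)·164 + 1 = 7381

By the generalised pigeonhole principle, to guarantee some box contains ≥ r objects we need more than (r − 1) · k objects total. Threshold: n = (r − 1) · k + 1. With r = 46 and k = 164: n = 45 · 164 + 1 = 7380 + 1 = 7381. For n = 7380 = 45 · 164, we can put exactly 45 objects in every box, avoiding 46 in any single one — so 7381 is tight.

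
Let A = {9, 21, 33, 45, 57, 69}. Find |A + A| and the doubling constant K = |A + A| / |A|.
K = |A + A| / |A| = 11/6

Enumerate A + A = {a + b : a, b ∈ A}. With |A| = 6, there are |A|^2 = 36 ordered sum pairs; collecting distinct values, A + A = {18, 30, 42, 54, 66, 78, 90, 102, 114, 126, 138}, so |A + A| = 11. Thus K = 11/6. Here |A + A| = 2|A| − 1 = 11, the minimum possible — so K = 11/6 is minimal, which holds iff A is an arithmetic progression.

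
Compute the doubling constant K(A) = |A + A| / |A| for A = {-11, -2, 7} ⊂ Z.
K = |A + A| / |A| = 5/3

Enumerate A + A = {a + b : a, b ∈ A}. With |A| = 3, there are |A|^2 = 9 ordered sum pairs; collecting distinct values, A + A = {-22, -13, -4, 5, 14}, so |A + A| = 5. Thus K = 5/3. Here |A + A| = 2|A| − 1 = 5, the minimum possible — so K = 5/3 is minimal, which holds iff A is an arithmetic progression.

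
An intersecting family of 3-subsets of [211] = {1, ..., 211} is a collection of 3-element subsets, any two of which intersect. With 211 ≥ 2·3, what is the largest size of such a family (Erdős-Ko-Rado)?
max |F| = C(210, 2) = 21945

Erdős-Ko-Rado (1961): when n ≥ 2k, max |F| = C(n−1, k−1). The bound is attained by the star {A : i ∈ A} for any fixed i ∈ [n]. Here C(211−1, 3−1) = C(210, 2) = 21945.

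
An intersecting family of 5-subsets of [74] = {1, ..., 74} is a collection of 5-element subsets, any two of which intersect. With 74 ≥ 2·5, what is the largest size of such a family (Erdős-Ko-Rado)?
max |F| = C(73, 4) = 1088430

Erdős-Ko-Rado (1961): when n ≥ 2k, max |F| = C(n−1, k−1). The bound is attained by the star {A : i ∈ A} for any fixed i ∈ [n]. Here C(74−1, 5−1) = C(73, 4) = 1088430.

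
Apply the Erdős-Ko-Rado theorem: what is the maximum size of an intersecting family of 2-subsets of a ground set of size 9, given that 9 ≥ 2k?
max |F| = C(8, 1) = 8

Erdős-Ko-Rado (1961): when n ≥ 2k, max |F| = C(n−1, k−1). The bound is attained by the star {A : i ∈ A} for any fixed i ∈ [n]. Here C(9−1, 2−1) = C(8, 1) = 8.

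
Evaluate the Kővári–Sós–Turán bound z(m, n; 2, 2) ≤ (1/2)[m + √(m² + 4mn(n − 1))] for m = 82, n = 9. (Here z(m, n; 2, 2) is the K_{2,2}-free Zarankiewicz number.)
z(82, 9; 2, 2) ≤ (1/2)[82 + √(82² + 4·82·9·8)] = (1/2)[82 + √30340] = 128.0919

Kővári–Sós–Turán: let r_1, ..., r_82 be the row sums and z = Σ r_i the total number of 1s. Each pair of columns can share at most one row with both entries 1 (else a 2×2 all-ones block appears), so Σ_i C(r_i, 2) ≤ C(9, 2) = 36. By convexity Σ_i C(r_i, 2) ≥ 82·C(z/82, 2) = z(z − 82)/(2·82), giving z² − 82z − 82·9·8 ≤ 0 and hence z ≤ (1/2)[82 + √(6724 + 4·5904)] = (1/2)[82 + √30340] ≈ (1/2)(82 + 174.1838) = 128.0919.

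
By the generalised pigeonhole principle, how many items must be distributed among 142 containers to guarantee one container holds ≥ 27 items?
n = (27 − 1)·142 + 1 = 3693

By the generalised pigeonhole principle, to guarantee some box contains ≥ r objects we need more than (r − 1) · k objects total. Threshold: n = (r − 1) · k + 1. With r = 27 and k = 142: n = 26 · 142 + 1 = 3692 + 1 = 3693. For n = 3692 = 26 · 142, we can put exactly 26 objects in every box, avoiding 27 in any single one — so 3693 is tight.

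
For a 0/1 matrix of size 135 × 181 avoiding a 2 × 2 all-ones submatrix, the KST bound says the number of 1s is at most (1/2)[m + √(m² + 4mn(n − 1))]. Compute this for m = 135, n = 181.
z(135, 181; 2, 2) ≤ (1/2)[135 + √(135² + 4·135·181·180)] = (1/2)[135 + √17611425] = 2165.7984

Kővári–Sós–Turán: let r_1, ..., r_135 be the row sums and z = Σ r_i the total number of 1s. Each pair of columns can share at most one row with both entries 1 (else a 2×2 all-ones block appears), so Σ_i C(r_i, 2) ≤ C(181, 2) = 16290. By convexity Σ_i C(r_i, 2) ≥ 135·C(z/135, 2) = z(z − 135)/(2·135), giving z² − 135z − 135·181·180 ≤ 0 and hence z ≤ (1/2)[135 + √(18225 + 4·4398300)] = (1/2)[135 + √17611425] ≈ (1/2)(135 + 4196.5968) = 2165.7984.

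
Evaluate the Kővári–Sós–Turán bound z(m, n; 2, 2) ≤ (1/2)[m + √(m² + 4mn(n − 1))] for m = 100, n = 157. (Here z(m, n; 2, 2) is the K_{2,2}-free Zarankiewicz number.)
z(100, 157; 2, 2) ≤ (1/2)[100 + √(100² + 4·100·157·156)] = (1/2)[100 + √9806800] = 1615.7905

Kővári–Sós–Turán: let r_1, ..., r_100 be the row sums and z = Σ r_i the total number of 1s. Each pair of columns can share at most one row with both entries 1 (else a 2×2 all-ones block appears), so Σ_i C(r_i, 2) ≤ C(157, 2) = 12246. By convexity Σ_i C(r_i, 2) ≥ 100·C(z/100, 2) = z(z − 100)/(2·100), giving z² − 100z − 100·157·156 ≤ 0 and hence z ≤ (1/2)[100 + √(10000 + 4·2449200)] = (1/2)[100 + √9806800] ≈ (1/2)(100 + 3131.5811) = 1615.7905.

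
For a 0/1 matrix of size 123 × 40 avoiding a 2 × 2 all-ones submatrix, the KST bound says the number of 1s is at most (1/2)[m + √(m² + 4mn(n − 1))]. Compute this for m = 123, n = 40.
z(123, 40; 2, 2) ≤ (1/2)[123 + √(123² + 4·123·40·39)] = (1/2)[123 + √782649] = 503.8373

Kővári–Sós–Turán: let r_1, ..., r_123 be the row sums and z = Σ r_i the total number of 1s. Each pair of columns can share at most one row with both entries 1 (else a 2×2 all-ones block appears), so Σ_i C(r_i, 2) ≤ C(40, 2) = 780. By convexity Σ_i C(r_i, 2) ≥ 123·C(z/123, 2) = z(z − 123)/(2·123), giving z² − 123z − 123·40·39 ≤ 0 and hence z ≤ (1/2)[123 + √(15129 + 4·191880)] = (1/2)[123 + √782649] ≈ (1/2)(123 + 884.6745) = 503.8373.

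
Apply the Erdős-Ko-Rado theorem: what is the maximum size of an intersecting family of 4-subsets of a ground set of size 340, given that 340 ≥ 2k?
max |F| = C(339, 3) = 6435689

Erdős-Ko-Rado (1961): when n ≥ 2k, max |F| = C(n−1, k−1). The bound is attained by the star {A : i ∈ A} for any fixed i ∈ [n]. Here C(340−1, 4−1) = C(339, 3) = 6435689.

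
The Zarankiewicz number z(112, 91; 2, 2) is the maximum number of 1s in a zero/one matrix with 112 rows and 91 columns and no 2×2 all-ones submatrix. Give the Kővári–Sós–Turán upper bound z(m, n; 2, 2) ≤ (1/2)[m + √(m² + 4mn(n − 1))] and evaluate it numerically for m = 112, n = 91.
z(112, 91; 2, 2) ≤ (1/2)[112 + √(112² + 4·112·91·90)] = (1/2)[112 + √3681664] = 1015.3831

Kővári–Sós–Turán: let r_1, ..., r_112 be the row sums and z = Σ r_i the total number of 1s. Each pair of columns can share at most one row with both entries 1 (else a 2×2 all-ones block appears), so Σ_i C(r_i, 2) ≤ C(91, 2) = 4095. By convexity Σ_i C(r_i, 2) ≥ 112·C(z/112, 2) = z(z − 112)/(2·112), giving z² − 112z − 112·91·90 ≤ 0 and hence z ≤ (1/2)[112 + √(12544 + 4·917280)] = (1/2)[112 + √3681664] ≈ (1/2)(112 + 1918.7663) = 1015.3831.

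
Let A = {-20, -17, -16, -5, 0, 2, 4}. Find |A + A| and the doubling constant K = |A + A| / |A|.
K = |A + A| / |A| = 26/7

Enumerate A + A = {a + b : a, b ∈ A}. With |A| = 7, there are |A|^2 = 49 ordered sum pairs; collecting distinct values, A + A = {-40, -37, -36, -34, -33, -32, -25, -22, -21, -20, -18, -17, -16, -15, -14, -13, -12, -10, -5, -3, -1, 0, 2, 4, 6, 8}, so |A + A| = 26. Thus K = 26/7. For comparison, the minimum possible |A + A| over all 7-element sets is 2·7 − 1 = 13 (so min K = 13/7), attained only by arithmetic progressions.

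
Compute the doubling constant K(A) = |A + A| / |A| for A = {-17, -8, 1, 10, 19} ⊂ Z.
K = |A + A| / |A| = 9/5

Enumerate A + A = {a + b : a, b ∈ A}. With |A| = 5, there are |A|^2 = 25 ordered sum pairs; collecting distinct values, A + A = {-34, -25, -16, -7, 2, 11, 20, 29, 38}, so |A + A| = 9. Thus K = 9/5. Here |A + A| = 2|A| − 1 = 9, the minimum possible — so K = 9/5 is minimal, which holds iff A is an arithmetic progression.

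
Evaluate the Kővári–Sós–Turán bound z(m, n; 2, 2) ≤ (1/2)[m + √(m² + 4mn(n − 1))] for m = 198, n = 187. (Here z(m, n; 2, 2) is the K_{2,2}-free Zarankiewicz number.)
z(198, 187; 2, 2) ≤ (1/2)[198 + √(198² + 4·198·187·186)] = (1/2)[198 + √27586548] = 2725.1449

Kővári–Sós–Turán: let r_1, ..., r_198 be the row sums and z = Σ r_i the total number of 1s. Each pair of columns can share at most one row with both entries 1 (else a 2×2 all-ones block appears), so Σ_i C(r_i, 2) ≤ C(187, 2) = 17391. By convexity Σ_i C(r_i, 2) ≥ 198·C(z/198, 2) = z(z − 198)/(2·198), giving z² − 198z − 198·187·186 ≤ 0 and hence z ≤ (1/2)[198 + √(39204 + 4·6886836)] = (1/2)[198 + √27586548] ≈ (1/2)(198 + 5252.2898) = 2725.1449.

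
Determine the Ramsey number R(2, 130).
R(2, 130) = 130

R(2, k) = k for all k ≥ 2: in a 2-colouring of K_k, either some edge is red (a red K_2) or all edges are blue (a blue K_k). And K_{129} coloured all-blue has no blue K_130, so R(2, 130) > 129. Hence R(2, 130) = 130.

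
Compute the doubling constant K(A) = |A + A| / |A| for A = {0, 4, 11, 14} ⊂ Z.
K = |A + A| / |A| = 10/4 = 5/2

Enumerate A + A = {a + b : a, b ∈ A}. With |A| = 4, there are |A|^2 = 16 ordered sum pairs; collecting distinct values, A + A = {0, 4, 8, 11, 14, 15, 18, 22, 25, 28}, so |A + A| = 10. Thus K = 10/4 = 5/2. For comparison, the minimum possible |A + A| over all 4-element sets is 2·4 − 1 = 7 (so min K = 7/4), attained only by arithmetic progressions.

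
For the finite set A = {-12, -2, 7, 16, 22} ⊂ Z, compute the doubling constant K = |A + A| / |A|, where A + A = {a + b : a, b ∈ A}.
K = |A + A| / |A| = 14/5

Enumerate A + A = {a + b : a, b ∈ A}. With |A| = 5, there are |A|^2 = 25 ordered sum pairs; collecting distinct values, A + A = {-24, -14, -5, -4, 4, 5, 10, 14, 20, 23, 29, 32, 38, 44}, so |A + A| = 14. Thus K = 14/5. For comparison, the minimum possible |A + A| over all 5-element sets is 2·5 − 1 = 9 (so min K = 9/5), attained only by arithmetic progressions.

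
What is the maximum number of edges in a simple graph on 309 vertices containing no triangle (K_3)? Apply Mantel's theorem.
ex(309, K_3) = ⌊309^2/4⌋ = 23870

Mantel (1907): a triangle-free graph on n vertices has at most ⌊n^2/4⌋ edges, with equality for the complete bipartite graph K_{⌊n/2⌋, ⌈n/2⌉}. For n = 309: ⌊309^2/4⌋ = ⌊95481/4⌋ = 23870. The extremal graph is K_{154, 155}, which has 154·155 = 23870 edges.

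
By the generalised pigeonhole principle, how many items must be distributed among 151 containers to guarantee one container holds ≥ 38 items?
n = (38 − 1)·151 + 1 = 5588

By the generalised pigeonhole principle, to guarantee some box contains ≥ r objects we need more than (r − 1) · k objects total. Threshold: n = (r − 1) · k + 1. With r = 38 and k = 151: n = 37 · 151 + 1 = 5587 + 1 = 5588. For n = 5587 = 37 · 151, we can put exactly 37 objects in every box, avoiding 38 in any single one — so 5588 is tight.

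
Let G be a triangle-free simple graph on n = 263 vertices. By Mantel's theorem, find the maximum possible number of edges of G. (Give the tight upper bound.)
ex(263, K_3) = ⌊263^2/4⌋ = 17292

Mantel (1907): a triangle-free graph on n vertices has at most ⌊n^2/4⌋ edges, with equality for the complete bipartite graph K_{⌊n/2⌋, ⌈n/2⌉}. For n = 263: ⌊263^2/4⌋ = ⌊69169/4⌋ = 17292. The extremal graph is K_{131, 132}, which has 131·132 = 17292 edges.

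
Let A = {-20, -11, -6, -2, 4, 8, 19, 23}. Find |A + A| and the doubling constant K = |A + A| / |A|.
K = |A + A| / |A| = 29/8

Enumerate A + A = {a + b : a, b ∈ A}. With |A| = 8, there are |A|^2 = 64 ordered sum pairs; collecting distinct values, A + A = {-40, -31, -26, -22, -17, -16, -13, -12, -8, -7, -4, -3, -2, -1, 2, 3, 6, 8, 12, 13, 16, 17, 21, 23, 27, 31, 38, 42, 46}, so |A + A| = 29. Thus K = 29/8. For comparison, the minimum possible |A + A| over all 8-element sets is 2·8 − 1 = 15 (so min K = 15/8), attained only by arithmetic progressions.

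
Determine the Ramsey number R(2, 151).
R(2, 151) = 151

R(2, k) = k for all k ≥ 2: in a 2-colouring of K_k, either some edge is red (a red K_2) or all edges are blue (a blue K_k). And K_{150} coloured all-blue has no blue K_151, so R(2, 151) > 150. Hence R(2, 151) = 151.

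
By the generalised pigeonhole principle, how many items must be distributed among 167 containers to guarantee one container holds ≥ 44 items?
n = (44 − 1)·167 + 1 = 7182

By the generalised pigeonhole principle, to guarantee some box contains ≥ r objects we need more than (r − 1) · k objects total. Threshold: n = (r − 1) · k + 1. With r = 44 and k = 167: n = 43 · 167 + 1 = 7181 + 1 = 7182. For n = 7181 = 43 · 167, we can put exactly 43 objects in every box, avoiding 44 in any single one — so 7182 is tight.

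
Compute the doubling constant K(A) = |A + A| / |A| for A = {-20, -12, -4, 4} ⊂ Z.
K = |A + A| / |A| = 7/4

Enumerate A + A = {a + b : a, b ∈ A}. With |A| = 4, there are |A|^2 = 16 ordered sum pairs; collecting distinct values, A + A = {-40, -32, -24, -16, -8, 0, 8}, so |A + A| = 7. Thus K = 7/4. Here |A + A| = 2|A| − 1 = 7, the minimum possible — so K = 7/4 is minimal, which holds iff A is an arithmetic progression.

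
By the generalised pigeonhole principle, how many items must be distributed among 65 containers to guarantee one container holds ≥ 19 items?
n = (19 − 1)·65 + 1 = 1171

By the generalised pigeonhole principle, to guarantee some box contains ≥ r objects we need more than (r − 1) · k objects total. Threshold: n = (r − 1) · k + 1. With r = 19 and k = 65: n = 18 · 65 + 1 = 1170 + 1 = 1171. For n = 1170 = 18 · 65, we can put exactly 18 objects in every box, avoiding 19 in any single one — so 1171 is tight.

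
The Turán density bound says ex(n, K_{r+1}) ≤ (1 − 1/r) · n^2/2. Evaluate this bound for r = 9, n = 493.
Turán density bound = (8/9) · 493^2/2 = 972196/9 ≈ 108021.7778

Turán's theorem: ex(n, K_{r+1}) is achieved by the complete r-partite Turán graph T(n, r) with parts as balanced as possible, and is at most (1 − 1/r) · n^2/2. For r = 9, n = 493: the density bound is (8/9) · 243049/2 = 972196/9 ≈ 108021.7778. The integer-valued extremum is e(T(493, 9)) = 108021, which is strictly less than the density bound 972196/9 since 9 ∤ 493 (the parts of T(493, 9) cannot all be equal).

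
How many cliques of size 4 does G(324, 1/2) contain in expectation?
E[# K_4] = C(324, 4) · (1/2)^C(4, 2) = 450710001 / 2^6 = 7042343.765625

For each 4-subset S of vertices (there are C(324, 4) = 450710001 such S), let X_S = 1 if S induces a K_4 (all C(4, 2) = 6 edges present). Then P(X_S = 1) = (1/2)^6 = 1/64. By linearity of expectation, E[# K_4] = C(324, 4) · (1/2)^6 = 450710001 / 64 = 7042343.765625.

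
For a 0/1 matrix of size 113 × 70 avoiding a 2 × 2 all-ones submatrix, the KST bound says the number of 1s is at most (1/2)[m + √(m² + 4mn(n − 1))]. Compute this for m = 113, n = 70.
z(113, 70; 2, 2) ≤ (1/2)[113 + √(113² + 4·113·70·69)] = (1/2)[113 + √2195929] = 797.4334

Kővári–Sós–Turán: let r_1, ..., r_113 be the row sums and z = Σ r_i the total number of 1s. Each pair of columns can share at most one row with both entries 1 (else a 2×2 all-ones block appears), so Σ_i C(r_i, 2) ≤ C(70, 2) = 2415. By convexity Σ_i C(r_i, 2) ≥ 113·C(z/113, 2) = z(z − 113)/(2·113), giving z² − 113z − 113·70·69 ≤ 0 and hence z ≤ (1/2)[113 + √(12769 + 4·545790)] = (1/2)[113 + √2195929] ≈ (1/2)(113 + 1481.8667) = 797.4334.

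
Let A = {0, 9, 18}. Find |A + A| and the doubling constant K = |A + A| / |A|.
K = |A + A| / |A| = 5/3

Enumerate A + A = {a + b : a, b ∈ A}. With |A| = 3, there are |A|^2 = 9 ordered sum pairs; collecting distinct values, A + A = {0, 9, 18, 27, 36}, so |A + A| = 5. Thus K = 5/3. Here |A + A| = 2|A| − 1 = 5, the minimum possible — so K = 5/3 is minimal, which holds iff A is an arithmetic progression.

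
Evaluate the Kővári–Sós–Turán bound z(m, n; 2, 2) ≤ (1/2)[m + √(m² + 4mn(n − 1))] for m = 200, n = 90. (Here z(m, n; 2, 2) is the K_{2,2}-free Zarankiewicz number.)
z(200, 90; 2, 2) ≤ (1/2)[200 + √(200² + 4·200·90·89)] = (1/2)[200 + √6448000] = 1369.6456

Kővári–Sós–Turán: let r_1, ..., r_200 be the row sums and z = Σ r_i the total number of 1s. Each pair of columns can share at most one row with both entries 1 (else a 2×2 all-ones block appears), so Σ_i C(r_i, 2) ≤ C(90, 2) = 4005. By convexity Σ_i C(r_i, 2) ≥ 200·C(z/200, 2) = z(z − 200)/(2·200), giving z² − 200z − 200·90·89 ≤ 0 and hence z ≤ (1/2)[200 + √(40000 + 4·1602000)] = (1/2)[200 + √6448000] ≈ (1/2)(200 + 2539.2912) = 1369.6456.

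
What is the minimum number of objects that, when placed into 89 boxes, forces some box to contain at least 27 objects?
n = (27 − 1)·89 + 1 = 2315

By the generalised pigeonhole principle, to guarantee some box contains ≥ r objects we need more than (r − 1) · k objects total. Threshold: n = (r − 1) · k + 1. With r = 27 and k = 89: n = 26 · 89 + 1 = 2314 + 1 = 2315. For n = 2314 = 26 · 89, we can put exactly 26 objects in every box, avoiding 27 in any single one — so 2315 is tight.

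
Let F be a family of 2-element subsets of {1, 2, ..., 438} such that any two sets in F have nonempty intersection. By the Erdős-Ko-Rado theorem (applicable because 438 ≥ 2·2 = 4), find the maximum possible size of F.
max |F| = C(437, 1) = 437

The Erdős-Ko-Rado theorem states: for n ≥ 2k, an intersecting family of k-subsets of an n-element set has size at most C(n − 1, k − 1), with equality for 'star' families {A ⊆ [n] : |A| = k, i ∈ A} (fix an element i). For n = 438, k = 2: C(437, 1) = 437.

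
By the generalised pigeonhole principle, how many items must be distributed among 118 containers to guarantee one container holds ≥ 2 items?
n = (2 − 1)·118 + 1 = 119

By the generalised pigeonhole principle, to guarantee some box contains ≥ r objects we need more than (r − 1) · k objects total. Threshold: n = (r − 1) · k + 1. With r = 2 and k = 118: n = 1 · 118 + 1 = 118 + 1 = 119. For n = 118 = 1 · 118, we can put exactly 1 objects in every box, avoiding 2 in any single one — so 119 is tight.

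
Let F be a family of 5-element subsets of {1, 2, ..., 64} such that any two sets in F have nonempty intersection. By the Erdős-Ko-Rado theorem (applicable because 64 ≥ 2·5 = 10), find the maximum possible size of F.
max |F| = C(63, 4) = 595665

The Erdős-Ko-Rado theorem states: for n ≥ 2k, an intersecting family of k-subsets of an n-element set has size at most C(n − 1, k − 1), with equality for 'star' families {A ⊆ [n] : |A| = k, i ∈ A} (fix an element i). For n = 64, k = 5: C(63, 4) = 595665.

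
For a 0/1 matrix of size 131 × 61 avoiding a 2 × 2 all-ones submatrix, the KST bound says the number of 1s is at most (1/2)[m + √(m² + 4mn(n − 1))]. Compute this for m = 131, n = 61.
z(131, 61; 2, 2) ≤ (1/2)[131 + √(131² + 4·131·61·60)] = (1/2)[131 + √1935001] = 761.0216

Kővári–Sós–Turán: let r_1, ..., r_131 be the row sums and z = Σ r_i the total number of 1s. Each pair of columns can share at most one row with both entries 1 (else a 2×2 all-ones block appears), so Σ_i C(r_i, 2) ≤ C(61, 2) = 1830. By convexity Σ_i C(r_i, 2) ≥ 131·C(z/131, 2) = z(z − 131)/(2·131), giving z² − 131z − 131·61·60 ≤ 0 and hence z ≤ (1/2)[131 + √(17161 + 4·479460)] = (1/2)[131 + √1935001] ≈ (1/2)(131 + 1391.0431) = 761.0216.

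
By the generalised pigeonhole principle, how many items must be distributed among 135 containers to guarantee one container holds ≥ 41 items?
n = (41 − 1)·135 + 1 = 5401

By the generalised pigeonhole principle, to guarantee some box contains ≥ r objects we need more than (r − 1) · k objects total. Threshold: n = (r − 1) · k + 1. With r = 41 and k = 135: n = 40 · 135 + 1 = 5400 + 1 = 5401. For n = 5400 = 40 · 135, we can put exactly 40 objects in every box, avoiding 41 in any single one — so 5401 is tight.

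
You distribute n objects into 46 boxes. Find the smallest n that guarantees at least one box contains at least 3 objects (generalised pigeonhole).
n = (3 − 1)·46 + 1 = 93

By the generalised pigeonhole principle, to guarantee some box contains ≥ r objects we need more than (r − 1) · k objects total. Threshold: n = (r − 1) · k + 1. With r = 3 and k = 46: n = 2 · 46 + 1 = 92 + 1 = 93. For n = 92 = 2 · 46, we can put exactly 2 objects in every box, avoiding 3 in any single one — so 93 is tight.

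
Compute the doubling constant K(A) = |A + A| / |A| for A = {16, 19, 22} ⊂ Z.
K = |A + A| / |A| = 5/3

Enumerate A + A = {a + b : a, b ∈ A}. With |A| = 3, there are |A|^2 = 9 ordered sum pairs; collecting distinct values, A + A = {32, 35, 38, 41, 44}, so |A + A| = 5. Thus K = 5/3. Here |A + A| = 2|A| − 1 = 5, the minimum possible — so K = 5/3 is minimal, which holds iff A is an arithmetic progression.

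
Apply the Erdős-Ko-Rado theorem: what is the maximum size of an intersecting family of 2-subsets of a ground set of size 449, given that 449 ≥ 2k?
max |F| = C(448, 1) = 448

Erdős-Ko-Rado (1961): when n ≥ 2k, max |F| = C(n−1, k−1). The bound is attained by the star {A : i ∈ A} for any fixed i ∈ [n]. Here C(449−1, 2−1) = C(448, 1) = 448.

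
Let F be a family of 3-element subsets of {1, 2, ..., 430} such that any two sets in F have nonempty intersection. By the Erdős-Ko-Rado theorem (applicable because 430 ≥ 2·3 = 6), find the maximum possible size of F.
max |F| = C(429, 2) = 91806

Erdős-Ko-Rado (1961): when n ≥ 2k, max |F| = C(n−1, k−1). The bound is attained by the star {A : i ∈ A} for any fixed i ∈ [n]. Here C(430−1, 3−1) = C(429, 2) = 91806.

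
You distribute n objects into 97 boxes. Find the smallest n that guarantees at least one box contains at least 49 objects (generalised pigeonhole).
n = (49 − 1)·97 + 1 = 4657

By the generalised pigeonhole principle, to guarantee some box contains ≥ r objects we need more than (r − 1) · k objects total. Threshold: n = (r − 1) · k + 1. With r = 49 and k = 97: n = 48 · 97 + 1 = 4656 + 1 = 4657. For n = 4656 = 48 · 97, we can put exactly 48 objects in every box, avoiding 49 in any single one — so 4657 is tight.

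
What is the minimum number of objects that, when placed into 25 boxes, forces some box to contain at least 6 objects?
n = (6 − 1)·25 + 1 = 126

By the generalised pigeonhole principle, to guarantee some box contains ≥ r objects we need more than (r − 1) · k objects total. Threshold: n = (r − 1) · k + 1. With r = 6 and k = 25: n = 5 · 25 + 1 = 125 + 1 = 126. For n = 125 = 5 · 25, we can put exactly 5 objects in every box, avoiding 6 in any single one — so 126 is tight.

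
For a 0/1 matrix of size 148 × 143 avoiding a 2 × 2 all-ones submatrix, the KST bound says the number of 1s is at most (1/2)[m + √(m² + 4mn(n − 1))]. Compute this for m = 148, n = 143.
z(148, 143; 2, 2) ≤ (1/2)[148 + √(148² + 4·148·143·142)] = (1/2)[148 + √12043056] = 1809.1553

Kővári–Sós–Turán: let r_1, ..., r_148 be the row sums and z = Σ r_i the total number of 1s. Each pair of columns can share at most one row with both entries 1 (else a 2×2 all-ones block appears), so Σ_i C(r_i, 2) ≤ C(143, 2) = 10153. By convexity Σ_i C(r_i, 2) ≥ 148·C(z/148, 2) = z(z − 148)/(2·148), giving z² − 148z − 148·143·142 ≤ 0 and hence z ≤ (1/2)[148 + √(21904 + 4·3005288)] = (1/2)[148 + √12043056] ≈ (1/2)(148 + 3470.3106) = 1809.1553.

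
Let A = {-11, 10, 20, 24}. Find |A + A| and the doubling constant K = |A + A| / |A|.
K = |A + A| / |A| = 10/4 = 5/2

Enumerate A + A = {a + b : a, b ∈ A}. With |A| = 4, there are |A|^2 = 16 ordered sum pairs; collecting distinct values, A + A = {-22, -1, 9, 13, 20, 30, 34, 40, 44, 48}, so |A + A| = 10. Thus K = 10/4 = 5/2. For comparison, the minimum possible |A + A| over all 4-element sets is 2·4 − 1 = 7 (so min K = 7/4), attained only by arithmetic progressions.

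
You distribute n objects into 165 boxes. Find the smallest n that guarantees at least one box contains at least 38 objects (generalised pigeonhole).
n = (38 − 1)·165 + 1 = 6106

By the generalised pigeonhole principle, to guarantee some box contains ≥ r objects we need more than (r − 1) · k objects total. Threshold: n = (r − 1) · k + 1. With r = 38 and k = 165: n = 37 · 165 + 1 = 6105 + 1 = 6106. For n = 6105 = 37 · 165, we can put exactly 37 objects in every box, avoiding 38 in any single one — so 6106 is tight.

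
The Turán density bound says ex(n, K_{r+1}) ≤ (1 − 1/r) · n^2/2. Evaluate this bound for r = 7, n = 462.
Turán density bound = (6/7) · 462^2/2 = 91476

Turán's theorem: ex(n, K_{r+1}) is achieved by the complete r-partite Turán graph T(n, r) with parts as balanced as possible, and is at most (1 − 1/r) · n^2/2. For r = 7, n = 462: the density bound is (6/7) · 213444/2 = 91476. Since 7 ∣ 462, the Turán graph T(462, 7) has parts of equal size 66, and its edge count e(T(462, 7)) = 91476 attains the density bound exactly.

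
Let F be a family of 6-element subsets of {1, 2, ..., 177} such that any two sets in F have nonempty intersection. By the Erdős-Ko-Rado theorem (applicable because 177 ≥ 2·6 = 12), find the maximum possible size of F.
max |F| = C(176, 5) = 1328902960

Erdős-Ko-Rado (1961): when n ≥ 2k, max |F| = C(n−1, k−1). The bound is attained by the star {A : i ∈ A} for any fixed i ∈ [n]. Here C(177−1, 6−1) = C(176, 5) = 1328902960.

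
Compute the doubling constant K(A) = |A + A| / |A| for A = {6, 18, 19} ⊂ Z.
K = |A + A| / |A| = 6/3 = 2

Enumerate A + A = {a + b : a, b ∈ A}. With |A| = 3, there are |A|^2 = 9 ordered sum pairs; collecting distinct values, A + A = {12, 24, 25, 36, 37, 38}, so |A + A| = 6. Thus K = 6/3 = 2. For comparison, the minimum possible |A + A| over all 3-element sets is 2·3 − 1 = 5 (so min K = 5/3), attained only by arithmetic progressions.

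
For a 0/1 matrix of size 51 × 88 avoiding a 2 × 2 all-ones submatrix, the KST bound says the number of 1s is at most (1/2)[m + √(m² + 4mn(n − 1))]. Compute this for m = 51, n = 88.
z(51, 88; 2, 2) ≤ (1/2)[51 + √(51² + 4·51·88·87)] = (1/2)[51 + √1564425] = 650.8849

Kővári–Sós–Turán: let r_1, ..., r_51 be the row sums and z = Σ r_i the total number of 1s. Each pair of columns can share at most one row with both entries 1 (else a 2×2 all-ones block appears), so Σ_i C(r_i, 2) ≤ C(88, 2) = 3828. By convexity Σ_i C(r_i, 2) ≥ 51·C(z/51, 2) = z(z − 51)/(2·51), giving z² − 51z − 51·88·87 ≤ 0 and hence z ≤ (1/2)[51 + √(2601 + 4·390456)] = (1/2)[51 + √1564425] ≈ (1/2)(51 + 1250.7698) = 650.8849.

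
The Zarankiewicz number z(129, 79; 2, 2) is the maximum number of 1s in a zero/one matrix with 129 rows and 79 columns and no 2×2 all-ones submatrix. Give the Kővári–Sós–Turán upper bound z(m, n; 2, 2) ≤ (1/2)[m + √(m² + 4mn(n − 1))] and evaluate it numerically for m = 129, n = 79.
z(129, 79; 2, 2) ≤ (1/2)[129 + √(129² + 4·129·79·78)] = (1/2)[129 + √3196233] = 958.4006

Kővári–Sós–Turán: let r_1, ..., r_129 be the row sums and z = Σ r_i the total number of 1s. Each pair of columns can share at most one row with both entries 1 (else a 2×2 all-ones block appears), so Σ_i C(r_i, 2) ≤ C(79, 2) = 3081. By convexity Σ_i C(r_i, 2) ≥ 129·C(z/129, 2) = z(z − 129)/(2·129), giving z² − 129z − 129·79·78 ≤ 0 and hence z ≤ (1/2)[129 + √(16641 + 4·794898)] = (1/2)[129 + √3196233] ≈ (1/2)(129 + 1787.8012) = 958.4006.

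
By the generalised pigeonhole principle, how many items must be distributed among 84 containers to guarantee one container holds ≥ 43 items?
n = (43 − 1)·84 + 1 = 3529

By the generalised pigeonhole principle, to guarantee some box contains ≥ r objects we need more than (r − 1) · k objects total. Threshold: n = (r − 1) · k + 1. With r = 43 and k = 84: n = 42 · 84 + 1 = 3528 + 1 = 3529. For n = 3528 = 42 · 84, we can put exactly 42 objects in every box, avoiding 43 in any single one — so 3529 is tight.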